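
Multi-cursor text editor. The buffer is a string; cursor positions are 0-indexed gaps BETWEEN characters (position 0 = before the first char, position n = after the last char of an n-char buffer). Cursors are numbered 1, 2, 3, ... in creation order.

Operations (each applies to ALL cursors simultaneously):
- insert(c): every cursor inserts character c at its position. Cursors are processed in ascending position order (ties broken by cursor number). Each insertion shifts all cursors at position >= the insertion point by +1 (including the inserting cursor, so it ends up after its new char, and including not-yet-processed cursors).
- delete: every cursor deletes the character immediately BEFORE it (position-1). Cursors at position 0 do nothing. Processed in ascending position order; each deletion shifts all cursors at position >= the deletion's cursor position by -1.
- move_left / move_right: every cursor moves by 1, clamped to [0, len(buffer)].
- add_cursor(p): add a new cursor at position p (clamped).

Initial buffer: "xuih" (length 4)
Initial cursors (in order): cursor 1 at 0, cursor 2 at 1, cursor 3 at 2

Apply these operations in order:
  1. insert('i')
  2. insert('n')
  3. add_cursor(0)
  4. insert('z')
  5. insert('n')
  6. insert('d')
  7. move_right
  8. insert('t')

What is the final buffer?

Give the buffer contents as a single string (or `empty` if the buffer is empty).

After op 1 (insert('i')): buffer="ixiuiih" (len 7), cursors c1@1 c2@3 c3@5, authorship 1.2.3..
After op 2 (insert('n')): buffer="inxinuinih" (len 10), cursors c1@2 c2@5 c3@8, authorship 11.22.33..
After op 3 (add_cursor(0)): buffer="inxinuinih" (len 10), cursors c4@0 c1@2 c2@5 c3@8, authorship 11.22.33..
After op 4 (insert('z')): buffer="zinzxinzuinzih" (len 14), cursors c4@1 c1@4 c2@8 c3@12, authorship 4111.222.333..
After op 5 (insert('n')): buffer="zninznxinznuinznih" (len 18), cursors c4@2 c1@6 c2@11 c3@16, authorship 441111.2222.3333..
After op 6 (insert('d')): buffer="zndinzndxinznduinzndih" (len 22), cursors c4@3 c1@8 c2@14 c3@20, authorship 44411111.22222.33333..
After op 7 (move_right): buffer="zndinzndxinznduinzndih" (len 22), cursors c4@4 c1@9 c2@15 c3@21, authorship 44411111.22222.33333..
After op 8 (insert('t')): buffer="znditnzndxtinzndutinzndith" (len 26), cursors c4@5 c1@11 c2@18 c3@25, authorship 444141111.122222.233333.3.

Answer: znditnzndxtinzndutinzndith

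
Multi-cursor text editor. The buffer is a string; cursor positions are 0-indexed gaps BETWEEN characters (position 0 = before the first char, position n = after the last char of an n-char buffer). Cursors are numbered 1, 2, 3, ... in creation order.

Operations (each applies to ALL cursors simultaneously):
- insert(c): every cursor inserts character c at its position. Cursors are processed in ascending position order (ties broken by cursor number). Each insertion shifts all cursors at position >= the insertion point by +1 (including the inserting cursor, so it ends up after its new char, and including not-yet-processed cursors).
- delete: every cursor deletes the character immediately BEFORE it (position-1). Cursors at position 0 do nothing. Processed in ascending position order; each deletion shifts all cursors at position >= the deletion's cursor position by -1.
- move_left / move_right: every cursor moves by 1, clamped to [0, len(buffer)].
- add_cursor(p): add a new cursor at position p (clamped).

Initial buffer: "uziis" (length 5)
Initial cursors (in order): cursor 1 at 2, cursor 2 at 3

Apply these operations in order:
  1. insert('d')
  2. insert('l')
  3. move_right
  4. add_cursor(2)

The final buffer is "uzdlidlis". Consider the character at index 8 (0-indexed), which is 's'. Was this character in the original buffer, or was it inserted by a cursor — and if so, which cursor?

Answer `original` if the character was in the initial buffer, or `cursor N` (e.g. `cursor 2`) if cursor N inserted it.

Answer: original

Derivation:
After op 1 (insert('d')): buffer="uzdidis" (len 7), cursors c1@3 c2@5, authorship ..1.2..
After op 2 (insert('l')): buffer="uzdlidlis" (len 9), cursors c1@4 c2@7, authorship ..11.22..
After op 3 (move_right): buffer="uzdlidlis" (len 9), cursors c1@5 c2@8, authorship ..11.22..
After op 4 (add_cursor(2)): buffer="uzdlidlis" (len 9), cursors c3@2 c1@5 c2@8, authorship ..11.22..
Authorship (.=original, N=cursor N): . . 1 1 . 2 2 . .
Index 8: author = original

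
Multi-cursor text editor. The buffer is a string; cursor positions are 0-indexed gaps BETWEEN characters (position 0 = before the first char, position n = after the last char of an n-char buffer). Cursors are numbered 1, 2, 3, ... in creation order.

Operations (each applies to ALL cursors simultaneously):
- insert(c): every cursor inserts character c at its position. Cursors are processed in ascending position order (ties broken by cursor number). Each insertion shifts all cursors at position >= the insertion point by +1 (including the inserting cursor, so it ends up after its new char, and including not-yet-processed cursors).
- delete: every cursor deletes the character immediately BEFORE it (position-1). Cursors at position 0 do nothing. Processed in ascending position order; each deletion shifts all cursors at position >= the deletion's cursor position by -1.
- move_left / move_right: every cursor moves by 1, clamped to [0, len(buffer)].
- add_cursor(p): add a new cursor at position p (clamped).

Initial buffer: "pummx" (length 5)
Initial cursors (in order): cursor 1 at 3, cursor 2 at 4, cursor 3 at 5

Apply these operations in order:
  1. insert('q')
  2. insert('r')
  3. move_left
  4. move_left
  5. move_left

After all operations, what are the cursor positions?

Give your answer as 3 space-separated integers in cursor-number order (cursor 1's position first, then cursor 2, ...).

Answer: 2 5 8

Derivation:
After op 1 (insert('q')): buffer="pumqmqxq" (len 8), cursors c1@4 c2@6 c3@8, authorship ...1.2.3
After op 2 (insert('r')): buffer="pumqrmqrxqr" (len 11), cursors c1@5 c2@8 c3@11, authorship ...11.22.33
After op 3 (move_left): buffer="pumqrmqrxqr" (len 11), cursors c1@4 c2@7 c3@10, authorship ...11.22.33
After op 4 (move_left): buffer="pumqrmqrxqr" (len 11), cursors c1@3 c2@6 c3@9, authorship ...11.22.33
After op 5 (move_left): buffer="pumqrmqrxqr" (len 11), cursors c1@2 c2@5 c3@8, authorship ...11.22.33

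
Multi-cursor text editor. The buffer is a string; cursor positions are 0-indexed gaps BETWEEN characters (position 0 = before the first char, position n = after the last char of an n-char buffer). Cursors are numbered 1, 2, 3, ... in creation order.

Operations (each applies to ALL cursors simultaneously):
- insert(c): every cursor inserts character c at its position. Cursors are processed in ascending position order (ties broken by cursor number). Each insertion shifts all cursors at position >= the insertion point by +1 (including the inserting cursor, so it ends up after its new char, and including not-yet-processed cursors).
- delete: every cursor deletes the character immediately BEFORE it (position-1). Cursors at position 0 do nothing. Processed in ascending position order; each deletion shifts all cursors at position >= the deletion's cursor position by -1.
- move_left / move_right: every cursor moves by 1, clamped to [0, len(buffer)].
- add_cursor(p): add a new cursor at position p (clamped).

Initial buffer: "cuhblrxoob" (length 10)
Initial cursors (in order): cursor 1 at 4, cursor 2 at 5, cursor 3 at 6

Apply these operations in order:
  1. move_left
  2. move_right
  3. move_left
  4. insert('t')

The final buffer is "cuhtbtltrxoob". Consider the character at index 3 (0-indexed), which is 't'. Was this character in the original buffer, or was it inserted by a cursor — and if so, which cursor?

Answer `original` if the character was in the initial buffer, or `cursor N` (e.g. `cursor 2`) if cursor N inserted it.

After op 1 (move_left): buffer="cuhblrxoob" (len 10), cursors c1@3 c2@4 c3@5, authorship ..........
After op 2 (move_right): buffer="cuhblrxoob" (len 10), cursors c1@4 c2@5 c3@6, authorship ..........
After op 3 (move_left): buffer="cuhblrxoob" (len 10), cursors c1@3 c2@4 c3@5, authorship ..........
After op 4 (insert('t')): buffer="cuhtbtltrxoob" (len 13), cursors c1@4 c2@6 c3@8, authorship ...1.2.3.....
Authorship (.=original, N=cursor N): . . . 1 . 2 . 3 . . . . .
Index 3: author = 1

Answer: cursor 1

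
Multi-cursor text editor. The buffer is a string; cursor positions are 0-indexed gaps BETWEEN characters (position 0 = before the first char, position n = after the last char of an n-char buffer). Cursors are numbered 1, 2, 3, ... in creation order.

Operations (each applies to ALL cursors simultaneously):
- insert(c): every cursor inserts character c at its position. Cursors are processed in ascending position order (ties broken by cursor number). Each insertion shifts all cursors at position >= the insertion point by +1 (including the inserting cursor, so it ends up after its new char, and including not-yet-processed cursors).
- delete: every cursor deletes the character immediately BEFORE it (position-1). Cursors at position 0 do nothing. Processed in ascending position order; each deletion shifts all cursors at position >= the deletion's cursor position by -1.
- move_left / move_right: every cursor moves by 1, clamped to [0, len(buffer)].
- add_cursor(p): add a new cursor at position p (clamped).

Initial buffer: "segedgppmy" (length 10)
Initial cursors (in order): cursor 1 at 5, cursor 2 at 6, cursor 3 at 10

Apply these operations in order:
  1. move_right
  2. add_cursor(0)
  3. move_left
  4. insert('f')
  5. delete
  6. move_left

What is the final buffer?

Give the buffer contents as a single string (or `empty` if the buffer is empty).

Answer: segedgppmy

Derivation:
After op 1 (move_right): buffer="segedgppmy" (len 10), cursors c1@6 c2@7 c3@10, authorship ..........
After op 2 (add_cursor(0)): buffer="segedgppmy" (len 10), cursors c4@0 c1@6 c2@7 c3@10, authorship ..........
After op 3 (move_left): buffer="segedgppmy" (len 10), cursors c4@0 c1@5 c2@6 c3@9, authorship ..........
After op 4 (insert('f')): buffer="fsegedfgfppmfy" (len 14), cursors c4@1 c1@7 c2@9 c3@13, authorship 4.....1.2...3.
After op 5 (delete): buffer="segedgppmy" (len 10), cursors c4@0 c1@5 c2@6 c3@9, authorship ..........
After op 6 (move_left): buffer="segedgppmy" (len 10), cursors c4@0 c1@4 c2@5 c3@8, authorship ..........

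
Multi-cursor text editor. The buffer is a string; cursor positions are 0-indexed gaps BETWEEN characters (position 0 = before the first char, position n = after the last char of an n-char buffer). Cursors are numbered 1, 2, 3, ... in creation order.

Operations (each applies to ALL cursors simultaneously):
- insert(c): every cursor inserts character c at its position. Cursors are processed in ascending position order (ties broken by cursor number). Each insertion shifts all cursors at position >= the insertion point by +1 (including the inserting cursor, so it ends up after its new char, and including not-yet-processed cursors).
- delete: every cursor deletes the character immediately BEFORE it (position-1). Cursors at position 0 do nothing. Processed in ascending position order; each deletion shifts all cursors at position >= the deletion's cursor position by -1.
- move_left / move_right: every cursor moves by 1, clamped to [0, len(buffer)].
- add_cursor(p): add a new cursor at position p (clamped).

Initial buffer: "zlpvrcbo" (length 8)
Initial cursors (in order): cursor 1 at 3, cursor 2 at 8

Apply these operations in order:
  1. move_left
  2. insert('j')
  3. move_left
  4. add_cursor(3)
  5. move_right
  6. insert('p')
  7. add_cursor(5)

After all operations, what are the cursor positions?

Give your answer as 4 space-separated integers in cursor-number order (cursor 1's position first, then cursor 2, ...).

Answer: 4 12 6 5

Derivation:
After op 1 (move_left): buffer="zlpvrcbo" (len 8), cursors c1@2 c2@7, authorship ........
After op 2 (insert('j')): buffer="zljpvrcbjo" (len 10), cursors c1@3 c2@9, authorship ..1.....2.
After op 3 (move_left): buffer="zljpvrcbjo" (len 10), cursors c1@2 c2@8, authorship ..1.....2.
After op 4 (add_cursor(3)): buffer="zljpvrcbjo" (len 10), cursors c1@2 c3@3 c2@8, authorship ..1.....2.
After op 5 (move_right): buffer="zljpvrcbjo" (len 10), cursors c1@3 c3@4 c2@9, authorship ..1.....2.
After op 6 (insert('p')): buffer="zljpppvrcbjpo" (len 13), cursors c1@4 c3@6 c2@12, authorship ..11.3....22.
After op 7 (add_cursor(5)): buffer="zljpppvrcbjpo" (len 13), cursors c1@4 c4@5 c3@6 c2@12, authorship ..11.3....22.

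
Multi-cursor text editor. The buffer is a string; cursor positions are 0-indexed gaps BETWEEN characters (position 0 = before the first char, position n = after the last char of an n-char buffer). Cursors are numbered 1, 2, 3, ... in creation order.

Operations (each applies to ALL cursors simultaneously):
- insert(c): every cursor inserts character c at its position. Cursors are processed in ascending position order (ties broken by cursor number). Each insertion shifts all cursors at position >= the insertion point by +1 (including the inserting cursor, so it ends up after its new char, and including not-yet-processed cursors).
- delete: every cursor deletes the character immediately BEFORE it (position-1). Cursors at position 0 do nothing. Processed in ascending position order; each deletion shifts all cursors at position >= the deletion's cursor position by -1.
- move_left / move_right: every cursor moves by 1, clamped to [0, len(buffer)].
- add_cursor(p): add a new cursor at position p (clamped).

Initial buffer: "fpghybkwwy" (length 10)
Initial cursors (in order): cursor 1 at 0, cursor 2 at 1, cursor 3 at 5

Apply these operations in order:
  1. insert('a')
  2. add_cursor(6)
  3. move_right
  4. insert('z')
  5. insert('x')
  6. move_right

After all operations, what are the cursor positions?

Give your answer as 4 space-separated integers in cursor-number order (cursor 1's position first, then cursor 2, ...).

After op 1 (insert('a')): buffer="afapghyabkwwy" (len 13), cursors c1@1 c2@3 c3@8, authorship 1.2....3.....
After op 2 (add_cursor(6)): buffer="afapghyabkwwy" (len 13), cursors c1@1 c2@3 c4@6 c3@8, authorship 1.2....3.....
After op 3 (move_right): buffer="afapghyabkwwy" (len 13), cursors c1@2 c2@4 c4@7 c3@9, authorship 1.2....3.....
After op 4 (insert('z')): buffer="afzapzghyzabzkwwy" (len 17), cursors c1@3 c2@6 c4@10 c3@13, authorship 1.12.2...43.3....
After op 5 (insert('x')): buffer="afzxapzxghyzxabzxkwwy" (len 21), cursors c1@4 c2@8 c4@13 c3@17, authorship 1.112.22...443.33....
After op 6 (move_right): buffer="afzxapzxghyzxabzxkwwy" (len 21), cursors c1@5 c2@9 c4@14 c3@18, authorship 1.112.22...443.33....

Answer: 5 9 18 14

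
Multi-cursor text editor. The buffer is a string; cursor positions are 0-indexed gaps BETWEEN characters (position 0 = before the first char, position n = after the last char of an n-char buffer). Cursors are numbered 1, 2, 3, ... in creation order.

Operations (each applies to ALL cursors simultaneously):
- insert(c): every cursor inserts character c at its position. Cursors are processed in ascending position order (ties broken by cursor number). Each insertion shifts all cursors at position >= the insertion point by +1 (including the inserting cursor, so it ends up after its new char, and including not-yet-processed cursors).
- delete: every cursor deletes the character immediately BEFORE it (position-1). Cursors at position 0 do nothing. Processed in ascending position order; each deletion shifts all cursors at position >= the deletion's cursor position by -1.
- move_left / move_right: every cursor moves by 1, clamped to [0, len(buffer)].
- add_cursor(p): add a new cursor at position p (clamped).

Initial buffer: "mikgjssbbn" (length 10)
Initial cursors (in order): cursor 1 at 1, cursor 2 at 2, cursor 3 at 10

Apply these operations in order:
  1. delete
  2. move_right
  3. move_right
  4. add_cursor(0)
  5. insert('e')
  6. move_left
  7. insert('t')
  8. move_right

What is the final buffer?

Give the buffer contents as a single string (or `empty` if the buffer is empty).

Answer: tekgettejssbbte

Derivation:
After op 1 (delete): buffer="kgjssbb" (len 7), cursors c1@0 c2@0 c3@7, authorship .......
After op 2 (move_right): buffer="kgjssbb" (len 7), cursors c1@1 c2@1 c3@7, authorship .......
After op 3 (move_right): buffer="kgjssbb" (len 7), cursors c1@2 c2@2 c3@7, authorship .......
After op 4 (add_cursor(0)): buffer="kgjssbb" (len 7), cursors c4@0 c1@2 c2@2 c3@7, authorship .......
After op 5 (insert('e')): buffer="ekgeejssbbe" (len 11), cursors c4@1 c1@5 c2@5 c3@11, authorship 4..12.....3
After op 6 (move_left): buffer="ekgeejssbbe" (len 11), cursors c4@0 c1@4 c2@4 c3@10, authorship 4..12.....3
After op 7 (insert('t')): buffer="tekgettejssbbte" (len 15), cursors c4@1 c1@7 c2@7 c3@14, authorship 44..1122.....33
After op 8 (move_right): buffer="tekgettejssbbte" (len 15), cursors c4@2 c1@8 c2@8 c3@15, authorship 44..1122.....33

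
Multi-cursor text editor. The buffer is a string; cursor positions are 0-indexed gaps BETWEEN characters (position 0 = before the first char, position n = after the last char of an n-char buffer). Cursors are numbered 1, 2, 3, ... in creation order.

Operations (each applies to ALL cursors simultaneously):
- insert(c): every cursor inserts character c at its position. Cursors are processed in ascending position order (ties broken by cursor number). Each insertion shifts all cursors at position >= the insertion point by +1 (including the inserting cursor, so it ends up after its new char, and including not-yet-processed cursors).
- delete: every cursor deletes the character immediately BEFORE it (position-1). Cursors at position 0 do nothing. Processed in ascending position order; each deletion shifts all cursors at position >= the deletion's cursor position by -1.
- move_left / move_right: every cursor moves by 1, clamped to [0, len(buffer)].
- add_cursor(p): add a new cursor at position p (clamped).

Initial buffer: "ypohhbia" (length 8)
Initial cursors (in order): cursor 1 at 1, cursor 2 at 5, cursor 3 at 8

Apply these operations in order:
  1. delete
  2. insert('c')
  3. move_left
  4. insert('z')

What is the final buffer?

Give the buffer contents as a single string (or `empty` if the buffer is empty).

After op 1 (delete): buffer="pohbi" (len 5), cursors c1@0 c2@3 c3@5, authorship .....
After op 2 (insert('c')): buffer="cpohcbic" (len 8), cursors c1@1 c2@5 c3@8, authorship 1...2..3
After op 3 (move_left): buffer="cpohcbic" (len 8), cursors c1@0 c2@4 c3@7, authorship 1...2..3
After op 4 (insert('z')): buffer="zcpohzcbizc" (len 11), cursors c1@1 c2@6 c3@10, authorship 11...22..33

Answer: zcpohzcbizc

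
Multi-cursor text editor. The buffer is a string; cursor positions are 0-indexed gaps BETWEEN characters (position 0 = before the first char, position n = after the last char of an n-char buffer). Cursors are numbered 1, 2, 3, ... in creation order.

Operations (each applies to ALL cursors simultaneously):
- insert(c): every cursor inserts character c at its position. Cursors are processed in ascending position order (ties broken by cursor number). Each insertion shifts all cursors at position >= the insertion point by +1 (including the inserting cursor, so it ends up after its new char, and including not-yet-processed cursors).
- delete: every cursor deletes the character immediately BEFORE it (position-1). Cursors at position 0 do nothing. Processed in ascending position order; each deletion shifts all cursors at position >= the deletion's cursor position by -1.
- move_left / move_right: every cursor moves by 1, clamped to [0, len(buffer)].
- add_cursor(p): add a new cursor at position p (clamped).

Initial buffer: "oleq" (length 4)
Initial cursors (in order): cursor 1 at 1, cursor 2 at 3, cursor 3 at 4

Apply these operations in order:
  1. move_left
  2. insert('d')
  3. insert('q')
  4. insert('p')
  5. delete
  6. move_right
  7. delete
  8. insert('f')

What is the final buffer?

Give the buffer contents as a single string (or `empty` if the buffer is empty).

After op 1 (move_left): buffer="oleq" (len 4), cursors c1@0 c2@2 c3@3, authorship ....
After op 2 (insert('d')): buffer="doldedq" (len 7), cursors c1@1 c2@4 c3@6, authorship 1..2.3.
After op 3 (insert('q')): buffer="dqoldqedqq" (len 10), cursors c1@2 c2@6 c3@9, authorship 11..22.33.
After op 4 (insert('p')): buffer="dqpoldqpedqpq" (len 13), cursors c1@3 c2@8 c3@12, authorship 111..222.333.
After op 5 (delete): buffer="dqoldqedqq" (len 10), cursors c1@2 c2@6 c3@9, authorship 11..22.33.
After op 6 (move_right): buffer="dqoldqedqq" (len 10), cursors c1@3 c2@7 c3@10, authorship 11..22.33.
After op 7 (delete): buffer="dqldqdq" (len 7), cursors c1@2 c2@5 c3@7, authorship 11.2233
After op 8 (insert('f')): buffer="dqfldqfdqf" (len 10), cursors c1@3 c2@7 c3@10, authorship 111.222333

Answer: dqfldqfdqf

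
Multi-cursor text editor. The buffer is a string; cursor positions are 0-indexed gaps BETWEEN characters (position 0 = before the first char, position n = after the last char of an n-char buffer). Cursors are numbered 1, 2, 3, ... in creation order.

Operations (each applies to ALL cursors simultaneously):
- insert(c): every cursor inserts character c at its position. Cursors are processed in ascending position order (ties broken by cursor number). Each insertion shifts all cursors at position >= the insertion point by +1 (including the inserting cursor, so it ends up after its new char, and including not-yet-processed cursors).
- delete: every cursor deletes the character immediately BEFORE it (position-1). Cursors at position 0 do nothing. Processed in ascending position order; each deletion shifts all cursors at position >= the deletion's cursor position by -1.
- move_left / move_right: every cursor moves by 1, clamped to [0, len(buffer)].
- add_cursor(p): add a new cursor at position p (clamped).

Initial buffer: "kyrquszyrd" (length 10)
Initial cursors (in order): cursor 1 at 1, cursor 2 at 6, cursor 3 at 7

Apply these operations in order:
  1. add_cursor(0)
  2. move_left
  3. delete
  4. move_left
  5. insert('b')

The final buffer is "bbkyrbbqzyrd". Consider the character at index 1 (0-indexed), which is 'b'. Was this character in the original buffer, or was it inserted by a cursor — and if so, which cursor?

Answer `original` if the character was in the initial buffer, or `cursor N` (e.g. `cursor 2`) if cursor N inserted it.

Answer: cursor 4

Derivation:
After op 1 (add_cursor(0)): buffer="kyrquszyrd" (len 10), cursors c4@0 c1@1 c2@6 c3@7, authorship ..........
After op 2 (move_left): buffer="kyrquszyrd" (len 10), cursors c1@0 c4@0 c2@5 c3@6, authorship ..........
After op 3 (delete): buffer="kyrqzyrd" (len 8), cursors c1@0 c4@0 c2@4 c3@4, authorship ........
After op 4 (move_left): buffer="kyrqzyrd" (len 8), cursors c1@0 c4@0 c2@3 c3@3, authorship ........
After op 5 (insert('b')): buffer="bbkyrbbqzyrd" (len 12), cursors c1@2 c4@2 c2@7 c3@7, authorship 14...23.....
Authorship (.=original, N=cursor N): 1 4 . . . 2 3 . . . . .
Index 1: author = 4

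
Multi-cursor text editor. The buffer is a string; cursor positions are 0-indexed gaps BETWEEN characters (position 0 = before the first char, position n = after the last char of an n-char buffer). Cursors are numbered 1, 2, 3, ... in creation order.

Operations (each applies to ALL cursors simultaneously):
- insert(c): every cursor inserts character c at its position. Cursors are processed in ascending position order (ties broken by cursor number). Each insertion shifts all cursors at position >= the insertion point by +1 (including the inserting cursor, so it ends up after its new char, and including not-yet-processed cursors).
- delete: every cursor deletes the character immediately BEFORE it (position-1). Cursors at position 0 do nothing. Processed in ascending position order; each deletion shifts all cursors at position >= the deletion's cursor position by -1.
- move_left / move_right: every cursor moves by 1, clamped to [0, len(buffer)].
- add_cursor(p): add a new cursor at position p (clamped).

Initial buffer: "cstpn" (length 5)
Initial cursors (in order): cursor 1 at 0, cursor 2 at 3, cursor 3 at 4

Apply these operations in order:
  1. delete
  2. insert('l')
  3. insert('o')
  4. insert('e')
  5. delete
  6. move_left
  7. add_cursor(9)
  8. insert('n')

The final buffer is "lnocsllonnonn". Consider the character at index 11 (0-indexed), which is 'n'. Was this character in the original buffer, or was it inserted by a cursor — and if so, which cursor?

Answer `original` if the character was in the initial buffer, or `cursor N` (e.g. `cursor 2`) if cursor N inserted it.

Answer: original

Derivation:
After op 1 (delete): buffer="csn" (len 3), cursors c1@0 c2@2 c3@2, authorship ...
After op 2 (insert('l')): buffer="lcslln" (len 6), cursors c1@1 c2@5 c3@5, authorship 1..23.
After op 3 (insert('o')): buffer="locslloon" (len 9), cursors c1@2 c2@8 c3@8, authorship 11..2323.
After op 4 (insert('e')): buffer="loecsllooeen" (len 12), cursors c1@3 c2@11 c3@11, authorship 111..232323.
After op 5 (delete): buffer="locslloon" (len 9), cursors c1@2 c2@8 c3@8, authorship 11..2323.
After op 6 (move_left): buffer="locslloon" (len 9), cursors c1@1 c2@7 c3@7, authorship 11..2323.
After op 7 (add_cursor(9)): buffer="locslloon" (len 9), cursors c1@1 c2@7 c3@7 c4@9, authorship 11..2323.
After op 8 (insert('n')): buffer="lnocsllonnonn" (len 13), cursors c1@2 c2@10 c3@10 c4@13, authorship 111..232233.4
Authorship (.=original, N=cursor N): 1 1 1 . . 2 3 2 2 3 3 . 4
Index 11: author = original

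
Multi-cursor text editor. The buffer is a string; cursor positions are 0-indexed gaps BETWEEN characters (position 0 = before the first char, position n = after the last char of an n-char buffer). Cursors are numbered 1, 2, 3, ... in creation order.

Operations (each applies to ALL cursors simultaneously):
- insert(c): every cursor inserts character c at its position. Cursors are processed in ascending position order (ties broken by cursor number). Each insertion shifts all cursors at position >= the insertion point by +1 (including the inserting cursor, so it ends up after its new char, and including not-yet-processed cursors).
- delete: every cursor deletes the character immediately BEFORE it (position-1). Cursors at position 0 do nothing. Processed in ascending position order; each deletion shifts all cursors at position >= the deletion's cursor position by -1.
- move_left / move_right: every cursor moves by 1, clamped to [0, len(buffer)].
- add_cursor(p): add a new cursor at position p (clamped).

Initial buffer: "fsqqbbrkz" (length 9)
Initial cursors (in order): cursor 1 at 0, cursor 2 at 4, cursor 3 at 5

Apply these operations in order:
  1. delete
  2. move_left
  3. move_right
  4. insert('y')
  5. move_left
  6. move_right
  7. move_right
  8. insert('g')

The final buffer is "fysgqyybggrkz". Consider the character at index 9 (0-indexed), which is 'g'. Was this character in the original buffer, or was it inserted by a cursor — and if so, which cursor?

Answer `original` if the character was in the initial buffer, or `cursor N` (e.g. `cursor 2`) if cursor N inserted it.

After op 1 (delete): buffer="fsqbrkz" (len 7), cursors c1@0 c2@3 c3@3, authorship .......
After op 2 (move_left): buffer="fsqbrkz" (len 7), cursors c1@0 c2@2 c3@2, authorship .......
After op 3 (move_right): buffer="fsqbrkz" (len 7), cursors c1@1 c2@3 c3@3, authorship .......
After op 4 (insert('y')): buffer="fysqyybrkz" (len 10), cursors c1@2 c2@6 c3@6, authorship .1..23....
After op 5 (move_left): buffer="fysqyybrkz" (len 10), cursors c1@1 c2@5 c3@5, authorship .1..23....
After op 6 (move_right): buffer="fysqyybrkz" (len 10), cursors c1@2 c2@6 c3@6, authorship .1..23....
After op 7 (move_right): buffer="fysqyybrkz" (len 10), cursors c1@3 c2@7 c3@7, authorship .1..23....
After op 8 (insert('g')): buffer="fysgqyybggrkz" (len 13), cursors c1@4 c2@10 c3@10, authorship .1.1.23.23...
Authorship (.=original, N=cursor N): . 1 . 1 . 2 3 . 2 3 . . .
Index 9: author = 3

Answer: cursor 3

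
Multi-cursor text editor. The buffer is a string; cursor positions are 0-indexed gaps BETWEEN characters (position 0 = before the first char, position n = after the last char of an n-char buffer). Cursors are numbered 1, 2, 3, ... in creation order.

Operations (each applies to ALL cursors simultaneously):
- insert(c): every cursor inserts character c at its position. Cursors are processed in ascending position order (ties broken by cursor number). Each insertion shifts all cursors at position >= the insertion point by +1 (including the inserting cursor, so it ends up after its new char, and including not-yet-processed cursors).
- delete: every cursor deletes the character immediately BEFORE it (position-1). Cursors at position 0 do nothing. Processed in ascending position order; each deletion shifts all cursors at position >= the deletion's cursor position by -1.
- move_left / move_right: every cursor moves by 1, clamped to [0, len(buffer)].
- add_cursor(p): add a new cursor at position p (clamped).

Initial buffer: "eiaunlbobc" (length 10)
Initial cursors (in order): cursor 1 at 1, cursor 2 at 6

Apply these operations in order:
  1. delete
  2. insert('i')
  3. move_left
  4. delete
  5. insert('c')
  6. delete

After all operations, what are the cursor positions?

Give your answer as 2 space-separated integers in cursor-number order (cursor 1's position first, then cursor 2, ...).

After op 1 (delete): buffer="iaunbobc" (len 8), cursors c1@0 c2@4, authorship ........
After op 2 (insert('i')): buffer="iiaunibobc" (len 10), cursors c1@1 c2@6, authorship 1....2....
After op 3 (move_left): buffer="iiaunibobc" (len 10), cursors c1@0 c2@5, authorship 1....2....
After op 4 (delete): buffer="iiauibobc" (len 9), cursors c1@0 c2@4, authorship 1...2....
After op 5 (insert('c')): buffer="ciiaucibobc" (len 11), cursors c1@1 c2@6, authorship 11...22....
After op 6 (delete): buffer="iiauibobc" (len 9), cursors c1@0 c2@4, authorship 1...2....

Answer: 0 4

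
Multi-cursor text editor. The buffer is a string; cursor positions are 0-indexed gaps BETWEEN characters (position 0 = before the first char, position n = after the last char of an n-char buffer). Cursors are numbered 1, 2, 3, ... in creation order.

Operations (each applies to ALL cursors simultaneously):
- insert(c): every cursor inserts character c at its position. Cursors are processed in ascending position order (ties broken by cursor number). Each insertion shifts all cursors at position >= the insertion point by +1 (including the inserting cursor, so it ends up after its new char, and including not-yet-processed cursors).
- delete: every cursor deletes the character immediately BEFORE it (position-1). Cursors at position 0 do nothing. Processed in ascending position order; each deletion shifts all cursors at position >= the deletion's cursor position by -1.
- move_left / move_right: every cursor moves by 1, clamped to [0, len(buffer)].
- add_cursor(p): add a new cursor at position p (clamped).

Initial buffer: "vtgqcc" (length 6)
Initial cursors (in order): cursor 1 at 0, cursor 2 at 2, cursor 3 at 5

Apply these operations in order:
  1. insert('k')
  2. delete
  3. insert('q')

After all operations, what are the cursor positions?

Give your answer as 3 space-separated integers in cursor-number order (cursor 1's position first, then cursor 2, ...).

Answer: 1 4 8

Derivation:
After op 1 (insert('k')): buffer="kvtkgqckc" (len 9), cursors c1@1 c2@4 c3@8, authorship 1..2...3.
After op 2 (delete): buffer="vtgqcc" (len 6), cursors c1@0 c2@2 c3@5, authorship ......
After op 3 (insert('q')): buffer="qvtqgqcqc" (len 9), cursors c1@1 c2@4 c3@8, authorship 1..2...3.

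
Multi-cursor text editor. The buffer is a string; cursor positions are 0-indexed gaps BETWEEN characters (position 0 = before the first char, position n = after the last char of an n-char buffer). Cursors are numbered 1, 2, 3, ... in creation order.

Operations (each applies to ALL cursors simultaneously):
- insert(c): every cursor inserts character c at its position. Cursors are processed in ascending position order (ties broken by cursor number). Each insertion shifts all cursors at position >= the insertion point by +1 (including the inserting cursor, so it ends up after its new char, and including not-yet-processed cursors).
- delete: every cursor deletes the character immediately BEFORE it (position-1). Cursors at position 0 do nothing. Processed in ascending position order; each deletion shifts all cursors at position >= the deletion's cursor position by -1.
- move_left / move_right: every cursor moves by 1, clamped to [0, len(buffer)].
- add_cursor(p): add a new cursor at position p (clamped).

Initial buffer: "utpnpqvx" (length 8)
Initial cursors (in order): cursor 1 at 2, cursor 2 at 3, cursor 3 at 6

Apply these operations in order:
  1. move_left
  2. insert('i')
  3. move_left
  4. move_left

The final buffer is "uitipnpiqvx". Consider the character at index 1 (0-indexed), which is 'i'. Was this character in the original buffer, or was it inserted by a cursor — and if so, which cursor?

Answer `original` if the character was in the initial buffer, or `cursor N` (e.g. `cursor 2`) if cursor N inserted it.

After op 1 (move_left): buffer="utpnpqvx" (len 8), cursors c1@1 c2@2 c3@5, authorship ........
After op 2 (insert('i')): buffer="uitipnpiqvx" (len 11), cursors c1@2 c2@4 c3@8, authorship .1.2...3...
After op 3 (move_left): buffer="uitipnpiqvx" (len 11), cursors c1@1 c2@3 c3@7, authorship .1.2...3...
After op 4 (move_left): buffer="uitipnpiqvx" (len 11), cursors c1@0 c2@2 c3@6, authorship .1.2...3...
Authorship (.=original, N=cursor N): . 1 . 2 . . . 3 . . .
Index 1: author = 1

Answer: cursor 1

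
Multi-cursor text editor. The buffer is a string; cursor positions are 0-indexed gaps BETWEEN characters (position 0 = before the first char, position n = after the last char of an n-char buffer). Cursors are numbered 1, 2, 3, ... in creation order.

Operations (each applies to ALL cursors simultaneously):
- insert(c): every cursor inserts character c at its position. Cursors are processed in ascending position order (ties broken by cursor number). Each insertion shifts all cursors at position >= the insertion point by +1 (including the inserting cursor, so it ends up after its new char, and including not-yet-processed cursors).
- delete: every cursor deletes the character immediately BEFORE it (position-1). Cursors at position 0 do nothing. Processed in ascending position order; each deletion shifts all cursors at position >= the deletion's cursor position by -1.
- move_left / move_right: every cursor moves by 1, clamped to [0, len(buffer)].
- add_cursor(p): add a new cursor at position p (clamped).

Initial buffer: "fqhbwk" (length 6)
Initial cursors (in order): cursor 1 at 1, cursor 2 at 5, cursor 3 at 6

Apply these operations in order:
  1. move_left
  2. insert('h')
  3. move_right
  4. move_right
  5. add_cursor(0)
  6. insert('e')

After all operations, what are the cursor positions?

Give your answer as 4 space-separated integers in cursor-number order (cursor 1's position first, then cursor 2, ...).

Answer: 5 11 13 1

Derivation:
After op 1 (move_left): buffer="fqhbwk" (len 6), cursors c1@0 c2@4 c3@5, authorship ......
After op 2 (insert('h')): buffer="hfqhbhwhk" (len 9), cursors c1@1 c2@6 c3@8, authorship 1....2.3.
After op 3 (move_right): buffer="hfqhbhwhk" (len 9), cursors c1@2 c2@7 c3@9, authorship 1....2.3.
After op 4 (move_right): buffer="hfqhbhwhk" (len 9), cursors c1@3 c2@8 c3@9, authorship 1....2.3.
After op 5 (add_cursor(0)): buffer="hfqhbhwhk" (len 9), cursors c4@0 c1@3 c2@8 c3@9, authorship 1....2.3.
After op 6 (insert('e')): buffer="ehfqehbhwheke" (len 13), cursors c4@1 c1@5 c2@11 c3@13, authorship 41..1..2.32.3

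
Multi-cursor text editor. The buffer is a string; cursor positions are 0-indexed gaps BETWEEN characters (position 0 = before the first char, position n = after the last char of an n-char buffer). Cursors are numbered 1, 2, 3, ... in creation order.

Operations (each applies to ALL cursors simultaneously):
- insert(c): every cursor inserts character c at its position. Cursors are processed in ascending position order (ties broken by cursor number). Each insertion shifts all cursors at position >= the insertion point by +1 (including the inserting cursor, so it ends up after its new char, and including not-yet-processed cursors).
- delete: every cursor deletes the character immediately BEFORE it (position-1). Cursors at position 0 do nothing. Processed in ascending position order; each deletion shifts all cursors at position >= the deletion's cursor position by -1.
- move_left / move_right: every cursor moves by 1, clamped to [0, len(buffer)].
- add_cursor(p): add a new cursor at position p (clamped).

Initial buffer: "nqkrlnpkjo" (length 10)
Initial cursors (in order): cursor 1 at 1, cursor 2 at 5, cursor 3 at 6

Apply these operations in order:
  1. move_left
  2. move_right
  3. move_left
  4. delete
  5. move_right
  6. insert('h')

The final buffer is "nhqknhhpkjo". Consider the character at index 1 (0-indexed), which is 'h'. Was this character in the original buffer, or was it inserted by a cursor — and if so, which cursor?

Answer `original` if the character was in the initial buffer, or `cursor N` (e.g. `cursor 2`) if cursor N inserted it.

Answer: cursor 1

Derivation:
After op 1 (move_left): buffer="nqkrlnpkjo" (len 10), cursors c1@0 c2@4 c3@5, authorship ..........
After op 2 (move_right): buffer="nqkrlnpkjo" (len 10), cursors c1@1 c2@5 c3@6, authorship ..........
After op 3 (move_left): buffer="nqkrlnpkjo" (len 10), cursors c1@0 c2@4 c3@5, authorship ..........
After op 4 (delete): buffer="nqknpkjo" (len 8), cursors c1@0 c2@3 c3@3, authorship ........
After op 5 (move_right): buffer="nqknpkjo" (len 8), cursors c1@1 c2@4 c3@4, authorship ........
After op 6 (insert('h')): buffer="nhqknhhpkjo" (len 11), cursors c1@2 c2@7 c3@7, authorship .1...23....
Authorship (.=original, N=cursor N): . 1 . . . 2 3 . . . .
Index 1: author = 1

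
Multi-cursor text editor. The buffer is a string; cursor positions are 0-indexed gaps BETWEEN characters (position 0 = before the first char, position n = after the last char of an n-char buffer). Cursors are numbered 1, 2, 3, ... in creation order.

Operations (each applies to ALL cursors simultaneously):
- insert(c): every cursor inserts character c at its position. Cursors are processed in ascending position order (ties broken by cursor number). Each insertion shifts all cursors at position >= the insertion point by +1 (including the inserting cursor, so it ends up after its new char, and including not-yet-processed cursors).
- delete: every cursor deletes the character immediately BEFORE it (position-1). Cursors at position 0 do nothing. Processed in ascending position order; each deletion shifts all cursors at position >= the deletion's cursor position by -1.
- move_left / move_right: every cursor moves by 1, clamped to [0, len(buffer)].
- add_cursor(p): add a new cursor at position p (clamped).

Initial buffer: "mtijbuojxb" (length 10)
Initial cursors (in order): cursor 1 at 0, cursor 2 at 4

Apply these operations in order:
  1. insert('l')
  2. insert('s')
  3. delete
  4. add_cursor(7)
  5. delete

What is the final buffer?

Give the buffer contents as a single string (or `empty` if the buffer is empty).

After op 1 (insert('l')): buffer="lmtijlbuojxb" (len 12), cursors c1@1 c2@6, authorship 1....2......
After op 2 (insert('s')): buffer="lsmtijlsbuojxb" (len 14), cursors c1@2 c2@8, authorship 11....22......
After op 3 (delete): buffer="lmtijlbuojxb" (len 12), cursors c1@1 c2@6, authorship 1....2......
After op 4 (add_cursor(7)): buffer="lmtijlbuojxb" (len 12), cursors c1@1 c2@6 c3@7, authorship 1....2......
After op 5 (delete): buffer="mtijuojxb" (len 9), cursors c1@0 c2@4 c3@4, authorship .........

Answer: mtijuojxb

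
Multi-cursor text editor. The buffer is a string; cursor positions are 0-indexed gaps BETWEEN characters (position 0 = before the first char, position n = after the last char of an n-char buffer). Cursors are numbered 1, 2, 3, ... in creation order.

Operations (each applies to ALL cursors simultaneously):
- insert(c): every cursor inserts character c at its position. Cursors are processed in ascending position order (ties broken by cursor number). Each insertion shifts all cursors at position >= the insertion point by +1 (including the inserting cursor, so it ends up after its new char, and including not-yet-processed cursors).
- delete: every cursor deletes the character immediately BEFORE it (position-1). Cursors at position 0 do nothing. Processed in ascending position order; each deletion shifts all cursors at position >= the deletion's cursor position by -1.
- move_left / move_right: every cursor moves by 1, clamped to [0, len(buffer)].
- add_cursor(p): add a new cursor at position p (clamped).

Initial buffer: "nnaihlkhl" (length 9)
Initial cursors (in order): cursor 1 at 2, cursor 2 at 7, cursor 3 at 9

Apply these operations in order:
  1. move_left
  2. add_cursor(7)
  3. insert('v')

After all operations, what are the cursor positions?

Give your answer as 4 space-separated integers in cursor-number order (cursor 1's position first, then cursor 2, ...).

Answer: 2 8 12 10

Derivation:
After op 1 (move_left): buffer="nnaihlkhl" (len 9), cursors c1@1 c2@6 c3@8, authorship .........
After op 2 (add_cursor(7)): buffer="nnaihlkhl" (len 9), cursors c1@1 c2@6 c4@7 c3@8, authorship .........
After op 3 (insert('v')): buffer="nvnaihlvkvhvl" (len 13), cursors c1@2 c2@8 c4@10 c3@12, authorship .1.....2.4.3.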